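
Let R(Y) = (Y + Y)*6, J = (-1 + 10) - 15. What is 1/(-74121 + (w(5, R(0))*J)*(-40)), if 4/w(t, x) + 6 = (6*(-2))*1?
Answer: -3/222523 ≈ -1.3482e-5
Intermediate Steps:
J = -6 (J = 9 - 15 = -6)
R(Y) = 12*Y (R(Y) = (2*Y)*6 = 12*Y)
w(t, x) = -2/9 (w(t, x) = 4/(-6 + (6*(-2))*1) = 4/(-6 - 12*1) = 4/(-6 - 12) = 4/(-18) = 4*(-1/18) = -2/9)
1/(-74121 + (w(5, R(0))*J)*(-40)) = 1/(-74121 - 2/9*(-6)*(-40)) = 1/(-74121 + (4/3)*(-40)) = 1/(-74121 - 160/3) = 1/(-222523/3) = -3/222523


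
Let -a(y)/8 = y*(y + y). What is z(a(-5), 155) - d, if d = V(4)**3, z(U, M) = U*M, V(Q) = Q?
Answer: -62064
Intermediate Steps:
a(y) = -16*y**2 (a(y) = -8*y*(y + y) = -8*y*2*y = -16*y**2)
z(U, M) = M*U
d = 64 (d = 4**3 = 64)
z(a(-5), 155) - d = 155*(-16*(-5)**2) - 1*64 = 155*(-16*25) - 64 = 155*(-400) - 64 = -62000 - 64 = -62064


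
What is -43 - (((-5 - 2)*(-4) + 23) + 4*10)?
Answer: -134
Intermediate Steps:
-43 - (((-5 - 2)*(-4) + 23) + 4*10) = -43 - ((-7*(-4) + 23) + 40) = -43 - ((28 + 23) + 40) = -43 - (51 + 40) = -43 - 1*91 = -43 - 91 = -134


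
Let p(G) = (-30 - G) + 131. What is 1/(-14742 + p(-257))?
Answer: -1/14384 ≈ -6.9522e-5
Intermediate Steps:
p(G) = 101 - G
1/(-14742 + p(-257)) = 1/(-14742 + (101 - 1*(-257))) = 1/(-14742 + (101 + 257)) = 1/(-14742 + 358) = 1/(-14384) = -1/14384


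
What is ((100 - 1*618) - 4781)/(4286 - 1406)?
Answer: -5299/2880 ≈ -1.8399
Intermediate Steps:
((100 - 1*618) - 4781)/(4286 - 1406) = ((100 - 618) - 4781)/2880 = (-518 - 4781)*(1/2880) = -5299*1/2880 = -5299/2880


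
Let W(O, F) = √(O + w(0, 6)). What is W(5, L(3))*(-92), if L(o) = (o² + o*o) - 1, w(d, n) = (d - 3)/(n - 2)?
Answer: -46*√17 ≈ -189.66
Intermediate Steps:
w(d, n) = (-3 + d)/(-2 + n)
L(o) = -1 + 2*o² (L(o) = (o² + o²) - 1 = 2*o² - 1 = -1 + 2*o²)
W(O, F) = √(-¾ + O) (W(O, F) = √(O + (-3 + 0)/(-2 + 6)) = √(O - 3/4) = √(O + (¼)*(-3)) = √(O - ¾) = √(-¾ + O))
W(5, L(3))*(-92) = (√(-3 + 4*5)/2)*(-92) = (√(-3 + 20)/2)*(-92) = (√17/2)*(-92) = -46*√17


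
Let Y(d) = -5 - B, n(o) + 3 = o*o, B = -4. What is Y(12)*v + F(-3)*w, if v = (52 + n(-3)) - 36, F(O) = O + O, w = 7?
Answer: -64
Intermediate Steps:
n(o) = -3 + o**2 (n(o) = -3 + o*o = -3 + o**2)
Y(d) = -1 (Y(d) = -5 - 1*(-4) = -5 + 4 = -1)
F(O) = 2*O
v = 22 (v = (52 + (-3 + (-3)**2)) - 36 = (52 + (-3 + 9)) - 36 = (52 + 6) - 36 = 58 - 36 = 22)
Y(12)*v + F(-3)*w = -1*22 + (2*(-3))*7 = -22 - 6*7 = -22 - 42 = -64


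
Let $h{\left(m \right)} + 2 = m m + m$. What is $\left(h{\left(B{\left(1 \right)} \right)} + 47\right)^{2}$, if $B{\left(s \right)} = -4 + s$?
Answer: $2601$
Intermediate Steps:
$h{\left(m \right)} = -2 + m + m^{2}$ ($h{\left(m \right)} = -2 + \left(m m + m\right) = -2 + \left(m^{2} + m\right) = -2 + \left(m + m^{2}\right) = -2 + m + m^{2}$)
$\left(h{\left(B{\left(1 \right)} \right)} + 47\right)^{2} = \left(\left(-2 + \left(-4 + 1\right) + \left(-4 + 1\right)^{2}\right) + 47\right)^{2} = \left(\left(-2 - 3 + \left(-3\right)^{2}\right) + 47\right)^{2} = \left(\left(-2 - 3 + 9\right) + 47\right)^{2} = \left(4 + 47\right)^{2} = 51^{2} = 2601$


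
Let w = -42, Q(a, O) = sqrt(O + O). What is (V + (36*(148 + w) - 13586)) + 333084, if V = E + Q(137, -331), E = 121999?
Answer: 445313 + I*sqrt(662) ≈ 4.4531e+5 + 25.729*I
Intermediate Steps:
Q(a, O) = sqrt(2)*sqrt(O) (Q(a, O) = sqrt(2*O) = sqrt(2)*sqrt(O))
V = 121999 + I*sqrt(662) (V = 121999 + sqrt(2)*sqrt(-331) = 121999 + sqrt(2)*(I*sqrt(331)) = 121999 + I*sqrt(662) ≈ 1.22e+5 + 25.729*I)
(V + (36*(148 + w) - 13586)) + 333084 = ((121999 + I*sqrt(662)) + (36*(148 - 42) - 13586)) + 333084 = ((121999 + I*sqrt(662)) + (36*106 - 13586)) + 333084 = ((121999 + I*sqrt(662)) + (3816 - 13586)) + 333084 = ((121999 + I*sqrt(662)) - 9770) + 333084 = (112229 + I*sqrt(662)) + 333084 = 445313 + I*sqrt(662)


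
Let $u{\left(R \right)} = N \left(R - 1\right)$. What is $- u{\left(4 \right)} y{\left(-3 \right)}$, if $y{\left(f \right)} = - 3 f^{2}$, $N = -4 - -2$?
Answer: $-162$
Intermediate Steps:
$N = -2$ ($N = -4 + 2 = -2$)
$u{\left(R \right)} = 2 - 2 R$ ($u{\left(R \right)} = - 2 \left(R - 1\right) = - 2 \left(-1 + R\right) = 2 - 2 R$)
$- u{\left(4 \right)} y{\left(-3 \right)} = - (2 - 8) \left(- 3 \left(-3\right)^{2}\right) = - (2 - 8) \left(\left(-3\right) 9\right) = \left(-1\right) \left(-6\right) \left(-27\right) = 6 \left(-27\right) = -162$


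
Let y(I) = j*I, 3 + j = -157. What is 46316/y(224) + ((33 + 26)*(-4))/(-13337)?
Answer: -152314563/119499520 ≈ -1.2746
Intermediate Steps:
j = -160 (j = -3 - 157 = -160)
y(I) = -160*I
46316/y(224) + ((33 + 26)*(-4))/(-13337) = 46316/((-160*224)) + ((33 + 26)*(-4))/(-13337) = 46316/(-35840) + (59*(-4))*(-1/13337) = 46316*(-1/35840) - 236*(-1/13337) = -11579/8960 + 236/13337 = -152314563/119499520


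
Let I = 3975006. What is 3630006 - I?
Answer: -345000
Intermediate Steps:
3630006 - I = 3630006 - 1*3975006 = 3630006 - 3975006 = -345000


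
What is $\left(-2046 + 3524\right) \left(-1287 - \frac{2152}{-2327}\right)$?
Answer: $- \frac{4423206166}{2327} \approx -1.9008 \cdot 10^{6}$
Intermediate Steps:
$\left(-2046 + 3524\right) \left(-1287 - \frac{2152}{-2327}\right) = 1478 \left(-1287 - - \frac{2152}{2327}\right) = 1478 \left(-1287 + \frac{2152}{2327}\right) = 1478 \left(- \frac{2992697}{2327}\right) = - \frac{4423206166}{2327}$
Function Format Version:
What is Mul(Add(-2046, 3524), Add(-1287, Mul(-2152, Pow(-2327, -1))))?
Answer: Rational(-4423206166, 2327) ≈ -1.9008e+6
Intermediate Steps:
Mul(Add(-2046, 3524), Add(-1287, Mul(-2152, Pow(-2327, -1)))) = Mul(1478, Add(-1287, Mul(-2152, Rational(-1, 2327)))) = Mul(1478, Add(-1287, Rational(2152, 2327))) = Mul(1478, Rational(-2992697, 2327)) = Rational(-4423206166, 2327)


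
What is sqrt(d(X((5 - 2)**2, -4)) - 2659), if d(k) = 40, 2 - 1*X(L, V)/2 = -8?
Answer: 3*I*sqrt(291) ≈ 51.176*I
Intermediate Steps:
X(L, V) = 20 (X(L, V) = 4 - 2*(-8) = 4 + 16 = 20)
sqrt(d(X((5 - 2)**2, -4)) - 2659) = sqrt(40 - 2659) = sqrt(-2619) = 3*I*sqrt(291)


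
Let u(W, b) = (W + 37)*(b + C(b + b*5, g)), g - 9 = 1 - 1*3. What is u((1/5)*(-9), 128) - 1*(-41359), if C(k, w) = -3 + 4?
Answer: 229499/5 ≈ 45900.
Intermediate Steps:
g = 7 (g = 9 + (1 - 1*3) = 9 + (1 - 3) = 9 - 2 = 7)
C(k, w) = 1
u(W, b) = (1 + b)*(37 + W) (u(W, b) = (W + 37)*(b + 1) = (37 + W)*(1 + b) = (1 + b)*(37 + W))
u((1/5)*(-9), 128) - 1*(-41359) = (37 + (1/5)*(-9) + 37*128 + ((1/5)*(-9))*128) - 1*(-41359) = (37 + (1*(⅕))*(-9) + 4736 + ((1*(⅕))*(-9))*128) + 41359 = (37 + (⅕)*(-9) + 4736 + ((⅕)*(-9))*128) + 41359 = (37 - 9/5 + 4736 - 9/5*128) + 41359 = (37 - 9/5 + 4736 - 1152/5) + 41359 = 22704/5 + 41359 = 229499/5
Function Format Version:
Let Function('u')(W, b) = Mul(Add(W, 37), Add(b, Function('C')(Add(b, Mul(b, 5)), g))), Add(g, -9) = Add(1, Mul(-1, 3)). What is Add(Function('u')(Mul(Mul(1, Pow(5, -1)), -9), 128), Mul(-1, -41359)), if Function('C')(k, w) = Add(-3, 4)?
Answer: Rational(229499, 5) ≈ 45900.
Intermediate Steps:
g = 7 (g = Add(9, Add(1, Mul(-1, 3))) = Add(9, Add(1, -3)) = Add(9, -2) = 7)
Function('C')(k, w) = 1
Function('u')(W, b) = Mul(Add(1, b), Add(37, W)) (Function('u')(W, b) = Mul(Add(W, 37), Add(b, 1)) = Mul(Add(37, W), Add(1, b)) = Mul(Add(1, b), Add(37, W)))
Add(Function('u')(Mul(Mul(1, Pow(5, -1)), -9), 128), Mul(-1, -41359)) = Add(Add(37, Mul(Mul(1, Pow(5, -1)), -9), Mul(37, 128), Mul(Mul(Mul(1, Pow(5, -1)), -9), 128)), Mul(-1, -41359)) = Add(Add(37, Mul(Mul(1, Rational(1, 5)), -9), 4736, Mul(Mul(Mul(1, Rational(1, 5)), -9), 128)), 41359) = Add(Add(37, Mul(Rational(1, 5), -9), 4736, Mul(Mul(Rational(1, 5), -9), 128)), 41359) = Add(Add(37, Rational(-9, 5), 4736, Mul(Rational(-9, 5), 128)), 41359) = Add(Add(37, Rational(-9, 5), 4736, Rational(-1152, 5)), 41359) = Add(Rational(22704, 5), 41359) = Rational(229499, 5)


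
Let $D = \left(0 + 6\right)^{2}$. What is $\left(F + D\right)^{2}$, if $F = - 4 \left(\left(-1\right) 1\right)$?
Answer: $1600$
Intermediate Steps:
$D = 36$ ($D = 6^{2} = 36$)
$F = 4$ ($F = \left(-4\right) \left(-1\right) = 4$)
$\left(F + D\right)^{2} = \left(4 + 36\right)^{2} = 40^{2} = 1600$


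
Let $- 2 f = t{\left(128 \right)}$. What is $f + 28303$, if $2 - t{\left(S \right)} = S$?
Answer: $28366$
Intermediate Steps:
$t{\left(S \right)} = 2 - S$
$f = 63$ ($f = - \frac{2 - 128}{2} = \left(- \frac{1}{2}\right) \left(-126\right) = 63$)
$f + 28303 = 63 + 28303 = 28366$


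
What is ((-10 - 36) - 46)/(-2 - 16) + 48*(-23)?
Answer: -9890/9 ≈ -1098.9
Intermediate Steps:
((-10 - 36) - 46)/(-2 - 16) + 48*(-23) = (-46 - 46)/(-18) - 1104 = -92*(-1/18) - 1104 = 46/9 - 1104 = -9890/9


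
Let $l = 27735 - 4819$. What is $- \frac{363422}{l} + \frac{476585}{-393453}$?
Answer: $- \frac{76955449013}{4508184474} \approx -17.07$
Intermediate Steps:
$l = 22916$
$- \frac{363422}{l} + \frac{476585}{-393453} = - \frac{363422}{22916} + \frac{476585}{-393453} = \left(-363422\right) \frac{1}{22916} + 476585 \left(- \frac{1}{393453}\right) = - \frac{181711}{11458} - \frac{476585}{393453} = - \frac{76955449013}{4508184474}$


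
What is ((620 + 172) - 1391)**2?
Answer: 358801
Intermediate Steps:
((620 + 172) - 1391)**2 = (792 - 1391)**2 = (-599)**2 = 358801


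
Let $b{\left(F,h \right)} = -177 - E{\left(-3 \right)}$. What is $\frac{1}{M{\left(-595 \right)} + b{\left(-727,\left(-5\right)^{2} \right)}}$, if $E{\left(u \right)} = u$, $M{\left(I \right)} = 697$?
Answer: $\frac{1}{523} \approx 0.001912$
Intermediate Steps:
$b{\left(F,h \right)} = -174$ ($b{\left(F,h \right)} = -177 - -3 = -177 + 3 = -174$)
$\frac{1}{M{\left(-595 \right)} + b{\left(-727,\left(-5\right)^{2} \right)}} = \frac{1}{697 - 174} = \frac{1}{523}$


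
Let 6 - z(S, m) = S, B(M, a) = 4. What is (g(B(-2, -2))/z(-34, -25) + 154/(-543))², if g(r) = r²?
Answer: 99856/7371225 ≈ 0.013547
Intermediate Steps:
z(S, m) = 6 - S
(g(B(-2, -2))/z(-34, -25) + 154/(-543))² = (4²/(6 - 1*(-34)) + 154/(-543))² = (16/(6 + 34) + 154*(-1/543))² = (16/40 - 154/543)² = (16*(1/40) - 154/543)² = (⅖ - 154/543)² = (316/2715)² = 99856/7371225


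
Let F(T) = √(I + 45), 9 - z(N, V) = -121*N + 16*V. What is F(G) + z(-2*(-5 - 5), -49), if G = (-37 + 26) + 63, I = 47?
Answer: 3213 + 2*√23 ≈ 3222.6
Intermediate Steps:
z(N, V) = 9 - 16*V + 121*N (z(N, V) = 9 - (-121*N + 16*V) = 9 + (-16*V + 121*N) = 9 - 16*V + 121*N)
G = 52 (G = -11 + 63 = 52)
F(T) = 2*√23 (F(T) = √(47 + 45) = √92 = 2*√23)
F(G) + z(-2*(-5 - 5), -49) = 2*√23 + (9 - 16*(-49) + 121*(-2*(-5 - 5))) = 2*√23 + (9 + 784 + 121*(-2*(-10))) = 2*√23 + (9 + 784 + 121*20) = 2*√23 + (9 + 784 + 2420) = 2*√23 + 3213 = 3213 + 2*√23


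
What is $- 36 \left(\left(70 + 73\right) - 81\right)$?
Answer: $-2232$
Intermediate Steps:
$- 36 \left(\left(70 + 73\right) - 81\right) = - 36 \left(143 - 81\right) = \left(-36\right) 62 = -2232$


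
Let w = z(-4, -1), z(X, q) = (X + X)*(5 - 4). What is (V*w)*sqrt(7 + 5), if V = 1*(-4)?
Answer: 64*sqrt(3) ≈ 110.85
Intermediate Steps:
z(X, q) = 2*X (z(X, q) = (2*X)*1 = 2*X)
w = -8 (w = 2*(-4) = -8)
V = -4
(V*w)*sqrt(7 + 5) = (-4*(-8))*sqrt(7 + 5) = 32*sqrt(12) = 32*(2*sqrt(3)) = 64*sqrt(3)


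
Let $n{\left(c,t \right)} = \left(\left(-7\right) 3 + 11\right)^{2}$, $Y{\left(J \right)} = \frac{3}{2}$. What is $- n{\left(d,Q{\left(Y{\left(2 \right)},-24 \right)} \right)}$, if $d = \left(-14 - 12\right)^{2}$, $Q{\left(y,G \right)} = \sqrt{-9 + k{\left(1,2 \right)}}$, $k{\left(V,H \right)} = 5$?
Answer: $-100$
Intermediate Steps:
$Y{\left(J \right)} = \frac{3}{2}$ ($Y{\left(J \right)} = 3 \cdot \frac{1}{2} = \frac{3}{2}$)
$Q{\left(y,G \right)} = 2 i$ ($Q{\left(y,G \right)} = \sqrt{-9 + 5} = \sqrt{-4} = 2 i$)
$d = 676$ ($d = \left(-26\right)^{2} = 676$)
$n{\left(c,t \right)} = 100$ ($n{\left(c,t \right)} = \left(-21 + 11\right)^{2} = \left(-10\right)^{2} = 100$)
$- n{\left(d,Q{\left(Y{\left(2 \right)},-24 \right)} \right)} = \left(-1\right) 100 = -100$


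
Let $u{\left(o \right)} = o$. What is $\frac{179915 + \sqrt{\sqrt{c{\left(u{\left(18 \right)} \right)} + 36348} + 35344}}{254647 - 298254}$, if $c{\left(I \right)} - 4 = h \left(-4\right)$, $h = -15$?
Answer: $- \frac{179915}{43607} - \frac{\sqrt{35344 + 2 \sqrt{9103}}}{43607} \approx -4.1301$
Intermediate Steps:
$c{\left(I \right)} = 64$ ($c{\left(I \right)} = 4 - -60 = 4 + 60 = 64$)
$\frac{179915 + \sqrt{\sqrt{c{\left(u{\left(18 \right)} \right)} + 36348} + 35344}}{254647 - 298254} = \frac{179915 + \sqrt{\sqrt{64 + 36348} + 35344}}{254647 - 298254} = \frac{179915 + \sqrt{\sqrt{36412} + 35344}}{-43607} = \left(179915 + \sqrt{2 \sqrt{9103} + 35344}\right) \left(- \frac{1}{43607}\right) = \left(179915 + \sqrt{35344 + 2 \sqrt{9103}}\right) \left(- \frac{1}{43607}\right) = - \frac{179915}{43607} - \frac{\sqrt{35344 + 2 \sqrt{9103}}}{43607}$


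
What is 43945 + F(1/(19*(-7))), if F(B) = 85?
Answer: 44030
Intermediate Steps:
43945 + F(1/(19*(-7))) = 43945 + 85 = 44030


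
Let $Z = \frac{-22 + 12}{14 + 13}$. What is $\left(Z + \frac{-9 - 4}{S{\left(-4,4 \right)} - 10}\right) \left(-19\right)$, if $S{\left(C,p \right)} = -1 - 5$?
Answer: $- \frac{3629}{432} \approx -8.4005$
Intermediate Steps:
$S{\left(C,p \right)} = -6$ ($S{\left(C,p \right)} = -1 - 5 = -6$)
$Z = - \frac{10}{27} \approx -0.37037$
$\left(Z + \frac{-9 - 4}{S{\left(-4,4 \right)} - 10}\right) \left(-19\right) = \left(- \frac{10}{27} + \frac{-9 - 4}{-6 - 10}\right) \left(-19\right) = \left(- \frac{10}{27} - \frac{13}{-16}\right) \left(-19\right) = \left(- \frac{10}{27} - - \frac{13}{16}\right) \left(-19\right) = \left(- \frac{10}{27} + \frac{13}{16}\right) \left(-19\right) = \frac{191}{432} \left(-19\right) = - \frac{3629}{432}$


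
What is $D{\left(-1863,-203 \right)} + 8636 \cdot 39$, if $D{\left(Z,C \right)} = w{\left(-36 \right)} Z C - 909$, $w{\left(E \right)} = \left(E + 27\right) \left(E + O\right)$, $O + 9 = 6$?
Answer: $133080234$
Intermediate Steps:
$O = -3$ ($O = -9 + 6 = -3$)
$w{\left(E \right)} = \left(-3 + E\right) \left(27 + E\right)$ ($w{\left(E \right)} = \left(E + 27\right) \left(E - 3\right) = \left(27 + E\right) \left(-3 + E\right) = \left(-3 + E\right) \left(27 + E\right)$)
$D{\left(Z,C \right)} = -909 + 351 C Z$ ($D{\left(Z,C \right)} = \left(-81 + \left(-36\right)^{2} + 24 \left(-36\right)\right) Z C - 909 = \left(-81 + 1296 - 864\right) Z C - 909 = 351 Z C - 909 = 351 C Z - 909 = -909 + 351 C Z$)
$D{\left(-1863,-203 \right)} + 8636 \cdot 39 = \left(-909 + 351 \left(-203\right) \left(-1863\right)\right) + 8636 \cdot 39 = \left(-909 + 132744339\right) + 336804 = 132743430 + 336804 = 133080234$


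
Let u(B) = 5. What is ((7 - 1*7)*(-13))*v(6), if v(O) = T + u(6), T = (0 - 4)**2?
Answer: 0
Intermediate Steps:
T = 16 (T = (-4)**2 = 16)
v(O) = 21 (v(O) = 16 + 5 = 21)
((7 - 1*7)*(-13))*v(6) = ((7 - 1*7)*(-13))*21 = ((7 - 7)*(-13))*21 = (0*(-13))*21 = 0*21 = 0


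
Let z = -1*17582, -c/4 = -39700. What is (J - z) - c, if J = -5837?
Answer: -147055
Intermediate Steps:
c = 158800 (c = -4*(-39700) = 158800)
z = -17582
(J - z) - c = (-5837 - 1*(-17582)) - 1*158800 = (-5837 + 17582) - 158800 = 11745 - 158800 = -147055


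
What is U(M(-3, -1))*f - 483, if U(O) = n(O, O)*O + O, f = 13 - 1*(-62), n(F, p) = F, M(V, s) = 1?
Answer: -333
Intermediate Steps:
f = 75 (f = 13 + 62 = 75)
U(O) = O + O² (U(O) = O*O + O = O² + O = O + O²)
U(M(-3, -1))*f - 483 = (1*(1 + 1))*75 - 483 = (1*2)*75 - 483 = 2*75 - 483 = 150 - 483 = -333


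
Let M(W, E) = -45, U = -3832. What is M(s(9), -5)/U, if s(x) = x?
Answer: 45/3832 ≈ 0.011743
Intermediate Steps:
M(s(9), -5)/U = -45/(-3832) = -45*(-1/3832) = 45/3832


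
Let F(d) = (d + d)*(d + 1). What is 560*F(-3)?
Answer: 6720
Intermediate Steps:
F(d) = 2*d*(1 + d) (F(d) = (2*d)*(1 + d) = 2*d*(1 + d))
560*F(-3) = 560*(2*(-3)*(1 - 3)) = 560*(2*(-3)*(-2)) = 560*12 = 6720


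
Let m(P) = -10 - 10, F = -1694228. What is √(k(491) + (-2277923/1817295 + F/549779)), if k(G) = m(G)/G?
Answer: I*√1053059881911819501346079361285/490563318252255 ≈ 2.0919*I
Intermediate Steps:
m(P) = -20
k(G) = -20/G
√(k(491) + (-2277923/1817295 + F/549779)) = √(-20/491 + (-2277923/1817295 - 1694228/549779)) = √(-20/491 - 4331266302277/999110627805) = √(-2146633966974107/490563318252255) = I*√1053059881911819501346079361285/490563318252255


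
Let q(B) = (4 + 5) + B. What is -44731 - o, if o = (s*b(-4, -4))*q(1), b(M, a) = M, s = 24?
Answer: -43771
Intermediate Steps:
q(B) = 9 + B
o = -960 (o = (24*(-4))*(9 + 1) = -96*10 = -960)
-44731 - o = -44731 - 1*(-960) = -44731 + 960 = -43771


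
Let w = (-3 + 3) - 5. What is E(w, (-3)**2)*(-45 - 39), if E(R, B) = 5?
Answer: -420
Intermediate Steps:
w = -5 (w = 0 - 5 = -5)
E(w, (-3)**2)*(-45 - 39) = 5*(-45 - 39) = 5*(-84) = -420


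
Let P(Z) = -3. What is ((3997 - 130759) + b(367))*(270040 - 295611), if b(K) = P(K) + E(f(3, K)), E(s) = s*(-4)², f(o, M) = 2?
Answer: 3240689543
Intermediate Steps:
E(s) = 16*s (E(s) = s*16 = 16*s)
b(K) = 29 (b(K) = -3 + 16*2 = -3 + 32 = 29)
((3997 - 130759) + b(367))*(270040 - 295611) = ((3997 - 130759) + 29)*(270040 - 295611) = (-126762 + 29)*(-25571) = -126733*(-25571) = 3240689543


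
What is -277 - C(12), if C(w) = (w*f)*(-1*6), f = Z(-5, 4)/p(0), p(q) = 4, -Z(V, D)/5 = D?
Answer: -637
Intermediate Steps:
Z(V, D) = -5*D
f = -5 (f = -5*4/4 = -20*1/4 = -5)
C(w) = 30*w (C(w) = (w*(-5))*(-1*6) = -5*w*(-6) = 30*w)
-277 - C(12) = -277 - 30*12 = -277 - 1*360 = -277 - 360 = -637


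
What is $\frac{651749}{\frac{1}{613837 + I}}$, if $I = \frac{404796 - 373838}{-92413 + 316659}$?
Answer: $\frac{44856795311741070}{112123} \approx 4.0007 \cdot 10^{11}$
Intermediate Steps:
$I = \frac{15479}{112123}$ ($I = \frac{30958}{224246} = 30958 \cdot \frac{1}{224246} = \frac{15479}{112123} \approx 0.13805$)
$\frac{651749}{\frac{1}{613837 + I}} = \frac{651749}{\frac{1}{613837 + \frac{15479}{112123}}} = \frac{651749}{\frac{1}{\frac{68825261430}{112123}}} = \frac{651749}{\frac{112123}{68825261430}} = 651749 \cdot \frac{68825261430}{112123} = \frac{44856795311741070}{112123}$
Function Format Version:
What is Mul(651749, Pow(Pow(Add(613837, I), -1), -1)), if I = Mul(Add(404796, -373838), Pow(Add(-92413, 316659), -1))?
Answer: Rational(44856795311741070, 112123) ≈ 4.0007e+11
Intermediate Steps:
I = Rational(15479, 112123) (I = Mul(30958, Pow(224246, -1)) = Mul(30958, Rational(1, 224246)) = Rational(15479, 112123) ≈ 0.13805)
Mul(651749, Pow(Pow(Add(613837, I), -1), -1)) = Mul(651749, Pow(Pow(Add(613837, Rational(15479, 112123)), -1), -1)) = Mul(651749, Pow(Pow(Rational(68825261430, 112123), -1), -1)) = Mul(651749, Pow(Rational(112123, 68825261430), -1)) = Mul(651749, Rational(68825261430, 112123)) = Rational(44856795311741070, 112123)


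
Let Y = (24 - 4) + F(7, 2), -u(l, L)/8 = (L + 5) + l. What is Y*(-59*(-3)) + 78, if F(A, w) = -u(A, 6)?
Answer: 29106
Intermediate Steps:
u(l, L) = -40 - 8*L - 8*l (u(l, L) = -8*((L + 5) + l) = -8*((5 + L) + l) = -8*(5 + L + l) = -40 - 8*L - 8*l)
F(A, w) = 88 + 8*A (F(A, w) = -(-40 - 8*6 - 8*A) = -(-40 - 48 - 8*A) = -(-88 - 8*A) = 88 + 8*A)
Y = 164 (Y = (24 - 4) + (88 + 8*7) = 20 + (88 + 56) = 20 + 144 = 164)
Y*(-59*(-3)) + 78 = 164*(-59*(-3)) + 78 = 164*177 + 78 = 29028 + 78 = 29106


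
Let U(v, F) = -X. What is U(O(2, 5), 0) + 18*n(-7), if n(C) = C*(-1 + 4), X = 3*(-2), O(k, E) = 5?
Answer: -372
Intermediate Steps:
X = -6
n(C) = 3*C (n(C) = C*3 = 3*C)
U(v, F) = 6 (U(v, F) = -1*(-6) = 6)
U(O(2, 5), 0) + 18*n(-7) = 6 + 18*(3*(-7)) = 6 + 18*(-21) = 6 - 378 = -372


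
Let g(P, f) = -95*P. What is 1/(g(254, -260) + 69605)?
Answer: 1/45475 ≈ 2.1990e-5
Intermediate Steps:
1/(g(254, -260) + 69605) = 1/(-95*254 + 69605) = 1/(-24130 + 69605) = 1/45475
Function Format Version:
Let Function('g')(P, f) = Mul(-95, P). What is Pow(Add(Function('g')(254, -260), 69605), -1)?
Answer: Rational(1, 45475) ≈ 2.1990e-5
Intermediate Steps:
Pow(Add(Function('g')(254, -260), 69605), -1) = Pow(Add(Mul(-95, 254), 69605), -1) = Pow(Add(-24130, 69605), -1) = Pow(45475, -1) = Rational(1, 45475)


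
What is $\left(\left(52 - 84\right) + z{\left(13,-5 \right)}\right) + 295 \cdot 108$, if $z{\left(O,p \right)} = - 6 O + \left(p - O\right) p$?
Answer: $31840$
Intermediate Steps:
$z{\left(O,p \right)} = - 6 O + p \left(p - O\right)$
$\left(\left(52 - 84\right) + z{\left(13,-5 \right)}\right) + 295 \cdot 108 = \left(\left(52 - 84\right) - \left(78 - 65 - 25\right)\right) + 295 \cdot 108 = \left(-32 + \left(25 - 78 + 65\right)\right) + 31860 = \left(-32 + 12\right) + 31860 = -20 + 31860 = 31840$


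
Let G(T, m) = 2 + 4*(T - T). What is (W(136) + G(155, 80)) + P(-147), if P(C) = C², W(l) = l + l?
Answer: 21883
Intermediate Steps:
G(T, m) = 2 (G(T, m) = 2 + 4*0 = 2 + 0 = 2)
W(l) = 2*l
(W(136) + G(155, 80)) + P(-147) = (2*136 + 2) + (-147)² = (272 + 2) + 21609 = 274 + 21609 = 21883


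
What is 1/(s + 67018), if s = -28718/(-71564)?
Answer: 35782/2398052435 ≈ 1.4921e-5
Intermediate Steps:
s = 14359/35782 (s = -28718*(-1/71564) = 14359/35782 ≈ 0.40129)
1/(s + 67018) = 1/(14359/35782 + 67018) = 1/(2398052435/35782) = 35782/2398052435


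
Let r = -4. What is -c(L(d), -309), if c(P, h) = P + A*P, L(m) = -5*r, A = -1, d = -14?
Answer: 0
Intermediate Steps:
L(m) = 20 (L(m) = -5*(-4) = 20)
c(P, h) = 0 (c(P, h) = P - P = 0)
-c(L(d), -309) = -1*0 = 0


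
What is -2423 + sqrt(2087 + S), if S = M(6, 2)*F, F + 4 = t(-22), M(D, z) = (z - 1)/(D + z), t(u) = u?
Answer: -2423 + sqrt(8335)/2 ≈ -2377.4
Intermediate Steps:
M(D, z) = (-1 + z)/(D + z)
F = -26 (F = -4 - 22 = -26)
S = -13/4 (S = ((-1 + 2)/(6 + 2))*(-26) = (1/8)*(-26) = -13/4 ≈ -3.2500)
-2423 + sqrt(2087 + S) = -2423 + sqrt(2087 - 13/4) = -2423 + sqrt(8335/4) = -2423 + sqrt(8335)/2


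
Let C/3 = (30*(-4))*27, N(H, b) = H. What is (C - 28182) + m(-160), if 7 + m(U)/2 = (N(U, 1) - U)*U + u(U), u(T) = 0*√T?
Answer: -37916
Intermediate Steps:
u(T) = 0
C = -9720 (C = 3*((30*(-4))*27) = 3*(-120*27) = 3*(-3240) = -9720)
m(U) = -14 (m(U) = -14 + 2*((U - U)*U + 0) = -14 + 2*(0*U + 0) = -14 + 2*(0 + 0) = -14 + 2*0 = -14 + 0 = -14)
(C - 28182) + m(-160) = (-9720 - 28182) - 14 = -37902 - 14 = -37916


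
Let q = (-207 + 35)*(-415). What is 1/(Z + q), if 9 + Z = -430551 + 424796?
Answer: 1/65616 ≈ 1.5240e-5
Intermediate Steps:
q = 71380 (q = -172*(-415) = 71380)
Z = -5764 (Z = -9 + (-430551 + 424796) = -9 - 5755 = -5764)
1/(Z + q) = 1/(-5764 + 71380) = 1/65616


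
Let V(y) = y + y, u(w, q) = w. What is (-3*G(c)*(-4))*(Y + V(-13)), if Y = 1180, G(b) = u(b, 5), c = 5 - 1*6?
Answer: -13848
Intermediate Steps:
c = -1 (c = 5 - 6 = -1)
G(b) = b
V(y) = 2*y
(-3*G(c)*(-4))*(Y + V(-13)) = (-3*(-1)*(-4))*(1180 + 2*(-13)) = (3*(-4))*(1180 - 26) = -12*1154 = -13848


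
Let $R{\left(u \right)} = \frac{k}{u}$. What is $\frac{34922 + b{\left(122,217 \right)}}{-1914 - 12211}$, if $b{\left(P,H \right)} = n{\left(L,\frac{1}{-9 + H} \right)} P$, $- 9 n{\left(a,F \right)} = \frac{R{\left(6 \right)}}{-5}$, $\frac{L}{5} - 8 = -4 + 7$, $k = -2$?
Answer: $- \frac{4714348}{1906875} \approx -2.4723$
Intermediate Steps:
$R{\left(u \right)} = - \frac{2}{u}$
$L = 55$ ($L = 40 + 5 \left(-4 + 7\right) = 40 + 5 \cdot 3 = 40 + 15 = 55$)
$n{\left(a,F \right)} = - \frac{1}{135}$ ($n{\left(a,F \right)} = - \frac{- \frac{2}{6} \frac{1}{-5}}{9} = - \frac{\left(-2\right) \frac{1}{6} \left(- \frac{1}{5}\right)}{9} = - \frac{\left(- \frac{1}{3}\right) \left(- \frac{1}{5}\right)}{9} = \left(- \frac{1}{9}\right) \frac{1}{15} = - \frac{1}{135}$)
$b{\left(P,H \right)} = - \frac{P}{135}$
$\frac{34922 + b{\left(122,217 \right)}}{-1914 - 12211} = \frac{34922 - \frac{122}{135}}{-1914 - 12211} = \frac{34922 - \frac{122}{135}}{-14125} = \frac{4714348}{135} \left(- \frac{1}{14125}\right) = - \frac{4714348}{1906875}$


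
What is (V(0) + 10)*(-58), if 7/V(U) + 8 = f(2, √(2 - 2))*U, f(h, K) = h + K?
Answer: -2117/4 ≈ -529.25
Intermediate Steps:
f(h, K) = K + h
V(U) = 7/(-8 + 2*U) (V(U) = 7/(-8 + (√(2 - 2) + 2)*U) = 7/(-8 + (√0 + 2)*U) = 7/(-8 + (0 + 2)*U) = 7/(-8 + 2*U))
(V(0) + 10)*(-58) = (7/(2*(-4 + 0)) + 10)*(-58) = ((7/2)/(-4) + 10)*(-58) = ((7/2)*(-¼) + 10)*(-58) = (-7/8 + 10)*(-58) = (73/8)*(-58) = -2117/4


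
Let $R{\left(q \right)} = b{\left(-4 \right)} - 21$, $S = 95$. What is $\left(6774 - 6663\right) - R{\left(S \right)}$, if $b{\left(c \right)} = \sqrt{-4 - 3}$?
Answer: $132 - i \sqrt{7} \approx 132.0 - 2.6458 i$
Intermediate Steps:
$b{\left(c \right)} = i \sqrt{7}$ ($b{\left(c \right)} = \sqrt{-7} = i \sqrt{7}$)
$R{\left(q \right)} = -21 + i \sqrt{7}$ ($R{\left(q \right)} = i \sqrt{7} - 21 = -21 + i \sqrt{7}$)
$\left(6774 - 6663\right) - R{\left(S \right)} = \left(6774 - 6663\right) - \left(-21 + i \sqrt{7}\right) = \left(6774 - 6663\right) + \left(21 - i \sqrt{7}\right) = 111 + \left(21 - i \sqrt{7}\right) = 132 - i \sqrt{7}$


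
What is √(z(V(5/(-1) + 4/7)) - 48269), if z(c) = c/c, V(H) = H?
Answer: 2*I*√12067 ≈ 219.7*I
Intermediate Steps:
z(c) = 1
√(z(V(5/(-1) + 4/7)) - 48269) = √(1 - 48269) = √(-48268) = 2*I*√12067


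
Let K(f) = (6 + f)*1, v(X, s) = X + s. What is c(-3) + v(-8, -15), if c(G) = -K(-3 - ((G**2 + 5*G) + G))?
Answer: -35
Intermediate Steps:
K(f) = 6 + f
c(G) = -3 + G**2 + 6*G (c(G) = -(6 + (-3 - ((G**2 + 5*G) + G))) = -(6 + (-3 - (G**2 + 6*G))) = -(6 + (-3 + (-G**2 - 6*G))) = -(6 + (-3 - G**2 - 6*G)) = -(3 - G**2 - 6*G) = -3 + G**2 + 6*G)
c(-3) + v(-8, -15) = (-3 + (-3)**2 + 6*(-3)) + (-8 - 15) = (-3 + 9 - 18) - 23 = -12 - 23 = -35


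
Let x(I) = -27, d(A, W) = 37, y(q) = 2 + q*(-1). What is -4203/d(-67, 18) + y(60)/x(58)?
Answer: -111335/999 ≈ -111.45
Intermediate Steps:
y(q) = 2 - q
-4203/d(-67, 18) + y(60)/x(58) = -4203/37 + (2 - 1*60)/(-27) = -4203*1/37 + (2 - 60)*(-1/27) = -4203/37 - 58*(-1/27) = -4203/37 + 58/27 = -111335/999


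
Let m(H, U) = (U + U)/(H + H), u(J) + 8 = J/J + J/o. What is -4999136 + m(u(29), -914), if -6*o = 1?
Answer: -904842702/181 ≈ -4.9991e+6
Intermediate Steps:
o = -⅙ (o = -⅙*1 = -⅙ ≈ -0.16667)
u(J) = -7 - 6*J (u(J) = -8 + (J/J + J/(-⅙)) = -8 + (1 + J*(-6)) = -8 + (1 - 6*J) = -7 - 6*J)
m(H, U) = U/H (m(H, U) = (2*U)/((2*H)) = (2*U)*(1/(2*H)) = U/H)
-4999136 + m(u(29), -914) = -4999136 - 914/(-7 - 6*29) = -4999136 - 914/(-7 - 174) = -4999136 - 914/(-181) = -4999136 - 914*(-1/181) = -4999136 + 914/181 = -904842702/181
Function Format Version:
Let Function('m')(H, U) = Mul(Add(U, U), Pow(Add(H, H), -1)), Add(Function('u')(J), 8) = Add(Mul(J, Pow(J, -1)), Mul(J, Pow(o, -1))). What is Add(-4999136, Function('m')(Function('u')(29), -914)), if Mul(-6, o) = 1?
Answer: Rational(-904842702, 181) ≈ -4.9991e+6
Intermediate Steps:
o = Rational(-1, 6) (o = Mul(Rational(-1, 6), 1) = Rational(-1, 6) ≈ -0.16667)
Function('u')(J) = Add(-7, Mul(-6, J)) (Function('u')(J) = Add(-8, Add(Mul(J, Pow(J, -1)), Mul(J, Pow(Rational(-1, 6), -1)))) = Add(-8, Add(1, Mul(J, -6))) = Add(-8, Add(1, Mul(-6, J))) = Add(-7, Mul(-6, J)))
Function('m')(H, U) = Mul(U, Pow(H, -1)) (Function('m')(H, U) = Mul(Mul(2, U), Pow(Mul(2, H), -1)) = Mul(Mul(2, U), Mul(Rational(1, 2), Pow(H, -1))) = Mul(U, Pow(H, -1)))
Add(-4999136, Function('m')(Function('u')(29), -914)) = Add(-4999136, Mul(-914, Pow(Add(-7, Mul(-6, 29)), -1))) = Add(-4999136, Mul(-914, Pow(Add(-7, -174), -1))) = Add(-4999136, Mul(-914, Pow(-181, -1))) = Add(-4999136, Mul(-914, Rational(-1, 181))) = Add(-4999136, Rational(914, 181)) = Rational(-904842702, 181)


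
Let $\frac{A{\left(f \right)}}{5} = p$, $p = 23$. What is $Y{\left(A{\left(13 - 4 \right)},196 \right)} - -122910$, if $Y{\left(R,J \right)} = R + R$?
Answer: $123140$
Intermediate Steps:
$A{\left(f \right)} = 115$ ($A{\left(f \right)} = 5 \cdot 23 = 115$)
$Y{\left(R,J \right)} = 2 R$
$Y{\left(A{\left(13 - 4 \right)},196 \right)} - -122910 = 2 \cdot 115 - -122910 = 230 + 122910 = 123140$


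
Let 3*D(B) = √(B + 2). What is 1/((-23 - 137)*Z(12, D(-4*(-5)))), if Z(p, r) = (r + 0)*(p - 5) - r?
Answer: -√22/7040 ≈ -0.00066625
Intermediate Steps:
D(B) = √(2 + B)/3 (D(B) = √(B + 2)/3 = √(2 + B)/3)
Z(p, r) = -r + r*(-5 + p) (Z(p, r) = r*(-5 + p) - r = -r + r*(-5 + p))
1/((-23 - 137)*Z(12, D(-4*(-5)))) = 1/((-23 - 137)*((√(2 - 4*(-5))/3)*(-6 + 12))) = 1/(-160*√(2 + 20)/3*6) = 1/(-160*√22/3*6) = 1/(-320*√22) = -√22/7040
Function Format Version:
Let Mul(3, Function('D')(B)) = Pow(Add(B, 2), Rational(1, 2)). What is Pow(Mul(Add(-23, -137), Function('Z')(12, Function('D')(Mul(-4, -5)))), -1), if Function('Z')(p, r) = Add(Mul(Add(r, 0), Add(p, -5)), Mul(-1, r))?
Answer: Mul(Rational(-1, 7040), Pow(22, Rational(1, 2))) ≈ -0.00066625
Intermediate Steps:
Function('D')(B) = Mul(Rational(1, 3), Pow(Add(2, B), Rational(1, 2))) (Function('D')(B) = Mul(Rational(1, 3), Pow(Add(B, 2), Rational(1, 2))) = Mul(Rational(1, 3), Pow(Add(2, B), Rational(1, 2))))
Function('Z')(p, r) = Add(Mul(-1, r), Mul(r, Add(-5, p))) (Function('Z')(p, r) = Add(Mul(r, Add(-5, p)), Mul(-1, r)) = Add(Mul(-1, r), Mul(r, Add(-5, p))))
Pow(Mul(Add(-23, -137), Function('Z')(12, Function('D')(Mul(-4, -5)))), -1) = Pow(Mul(Add(-23, -137), Mul(Mul(Rational(1, 3), Pow(Add(2, Mul(-4, -5)), Rational(1, 2))), Add(-6, 12))), -1) = Pow(Mul(-160, Mul(Mul(Rational(1, 3), Pow(Add(2, 20), Rational(1, 2))), 6)), -1) = Pow(Mul(-160, Mul(Mul(Rational(1, 3), Pow(22, Rational(1, 2))), 6)), -1) = Pow(Mul(-160, Mul(2, Pow(22, Rational(1, 2)))), -1) = Pow(Mul(-320, Pow(22, Rational(1, 2))), -1) = Mul(Rational(-1, 7040), Pow(22, Rational(1, 2)))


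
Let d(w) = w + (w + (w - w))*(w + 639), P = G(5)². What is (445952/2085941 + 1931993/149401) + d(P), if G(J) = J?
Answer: 56979554232190/3424633751 ≈ 16638.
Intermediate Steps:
P = 25 (P = 5² = 25)
d(w) = w + w*(639 + w) (d(w) = w + (w + 0)*(639 + w) = w + w*(639 + w))
(445952/2085941 + 1931993/149401) + d(P) = (445952/2085941 + 1931993/149401) + 25*(640 + 25) = (445952*(1/2085941) + 1931993*(1/149401)) + 25*665 = (34304/160457 + 275999/21343) + 16625 = 45018121815/3424633751 + 16625 = 56979554232190/3424633751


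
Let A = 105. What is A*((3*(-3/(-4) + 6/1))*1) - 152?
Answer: 7897/4 ≈ 1974.3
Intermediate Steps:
A*((3*(-3/(-4) + 6/1))*1) - 152 = 105*((3*(-3/(-4) + 6/1))*1) - 152 = 105*((3*(-3*(-1/4) + 6*1))*1) - 152 = 105*((3*(3/4 + 6))*1) - 152 = 105*((3*(27/4))*1) - 152 = 105*((81/4)*1) - 152 = 105*(81/4) - 152 = 8505/4 - 152 = 7897/4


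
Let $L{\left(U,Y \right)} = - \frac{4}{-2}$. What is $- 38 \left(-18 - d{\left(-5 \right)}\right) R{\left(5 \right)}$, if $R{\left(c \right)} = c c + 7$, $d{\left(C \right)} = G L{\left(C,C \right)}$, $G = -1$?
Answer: $19456$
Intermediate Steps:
$L{\left(U,Y \right)} = 2$ ($L{\left(U,Y \right)} = \left(-4\right) \left(- \frac{1}{2}\right) = 2$)
$d{\left(C \right)} = -2$ ($d{\left(C \right)} = \left(-1\right) 2 = -2$)
$R{\left(c \right)} = 7 + c^{2}$ ($R{\left(c \right)} = c^{2} + 7 = 7 + c^{2}$)
$- 38 \left(-18 - d{\left(-5 \right)}\right) R{\left(5 \right)} = - 38 \left(-18 - -2\right) \left(7 + 5^{2}\right) = - 38 \left(-18 + 2\right) \left(7 + 25\right) = \left(-38\right) \left(-16\right) 32 = 608 \cdot 32 = 19456$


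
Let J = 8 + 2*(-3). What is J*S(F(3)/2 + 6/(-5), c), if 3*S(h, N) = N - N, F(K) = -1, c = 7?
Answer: 0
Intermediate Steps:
J = 2 (J = 8 - 6 = 2)
S(h, N) = 0 (S(h, N) = (N - N)/3 = (1/3)*0 = 0)
J*S(F(3)/2 + 6/(-5), c) = 2*0 = 0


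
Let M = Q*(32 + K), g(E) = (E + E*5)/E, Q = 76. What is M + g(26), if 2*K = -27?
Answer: 1412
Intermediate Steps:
K = -27/2 (K = (½)*(-27) = -27/2 ≈ -13.500)
g(E) = 6 (g(E) = (E + 5*E)/E = (6*E)/E = 6)
M = 1406 (M = 76*(32 - 27/2) = 76*(37/2) = 1406)
M + g(26) = 1406 + 6 = 1412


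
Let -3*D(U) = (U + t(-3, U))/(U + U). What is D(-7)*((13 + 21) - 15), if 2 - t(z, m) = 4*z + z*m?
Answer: -19/3 ≈ -6.3333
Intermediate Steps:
t(z, m) = 2 - 4*z - m*z (t(z, m) = 2 - (4*z + z*m) = 2 - (4*z + m*z) = 2 + (-4*z - m*z) = 2 - 4*z - m*z)
D(U) = -(14 + 4*U)/(6*U) (D(U) = -(U + (2 - 4*(-3) - 1*U*(-3)))/(3*(U + U)) = -(U + (2 + 12 + 3*U))/(3*(2*U)) = -(U + (14 + 3*U))*1/(2*U)/3 = -(14 + 4*U)*1/(2*U)/3 = -(14 + 4*U)/(6*U))
D(-7)*((13 + 21) - 15) = ((⅓)*(-7 - 2*(-7))/(-7))*((13 + 21) - 15) = ((⅓)*(-⅐)*(-7 + 14))*(34 - 15) = ((⅓)*(-⅐)*7)*19 = -⅓*19 = -19/3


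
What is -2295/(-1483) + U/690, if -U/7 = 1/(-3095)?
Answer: 4901097631/3167020650 ≈ 1.5475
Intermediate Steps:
U = 7/3095 (U = -7/(-3095) = -7*(-1/3095) = 7/3095 ≈ 0.0022617)
-2295/(-1483) + U/690 = -2295/(-1483) + (7/3095)/690 = -2295*(-1/1483) + (7/3095)*(1/690) = 2295/1483 + 7/2135550 = 4901097631/3167020650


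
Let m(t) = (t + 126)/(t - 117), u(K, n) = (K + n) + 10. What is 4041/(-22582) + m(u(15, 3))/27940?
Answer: -114228076/638110865 ≈ -0.17901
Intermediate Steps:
u(K, n) = 10 + K + n
m(t) = (126 + t)/(-117 + t)
4041/(-22582) + m(u(15, 3))/27940 = 4041/(-22582) + ((126 + (10 + 15 + 3))/(-117 + (10 + 15 + 3)))/27940 = 4041*(-1/22582) + ((126 + 28)/(-117 + 28))*(1/27940) = -4041/22582 + (154/(-89))*(1/27940) = -4041/22582 - 1/89*154*(1/27940) = -4041/22582 - 154/89*1/27940 = -4041/22582 - 7/113030 = -114228076/638110865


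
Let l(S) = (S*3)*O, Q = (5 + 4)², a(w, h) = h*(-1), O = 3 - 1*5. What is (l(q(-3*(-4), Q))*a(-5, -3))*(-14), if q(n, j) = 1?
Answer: 252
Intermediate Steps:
O = -2 (O = 3 - 5 = -2)
a(w, h) = -h
Q = 81 (Q = 9² = 81)
l(S) = -6*S (l(S) = (S*3)*(-2) = (3*S)*(-2) = -6*S)
(l(q(-3*(-4), Q))*a(-5, -3))*(-14) = ((-6*1)*(-1*(-3)))*(-14) = -6*3*(-14) = -18*(-14) = 252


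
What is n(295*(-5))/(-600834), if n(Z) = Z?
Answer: 1475/600834 ≈ 0.0024549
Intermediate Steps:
n(295*(-5))/(-600834) = (295*(-5))/(-600834) = -1475*(-1/600834) = 1475/600834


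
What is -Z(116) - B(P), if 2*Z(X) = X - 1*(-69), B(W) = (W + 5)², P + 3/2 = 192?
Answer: -153251/4 ≈ -38313.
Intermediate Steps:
P = 381/2 (P = -3/2 + 192 = 381/2 ≈ 190.50)
B(W) = (5 + W)²
Z(X) = 69/2 + X/2 (Z(X) = (X - 1*(-69))/2 = (X + 69)/2 = (69 + X)/2 = 69/2 + X/2)
-Z(116) - B(P) = -(69/2 + (½)*116) - (5 + 381/2)² = -(69/2 + 58) - (391/2)² = -1*185/2 - 1*152881/4 = -185/2 - 152881/4 = -153251/4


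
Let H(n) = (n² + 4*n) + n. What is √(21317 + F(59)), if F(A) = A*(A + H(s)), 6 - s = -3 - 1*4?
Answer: 2*√9651 ≈ 196.48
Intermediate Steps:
s = 13 (s = 6 - (-3 - 1*4) = 6 - (-3 - 4) = 6 - 1*(-7) = 6 + 7 = 13)
H(n) = n² + 5*n
F(A) = A*(234 + A) (F(A) = A*(A + 13*(5 + 13)) = A*(A + 13*18) = A*(A + 234) = A*(234 + A))
√(21317 + F(59)) = √(21317 + 59*(234 + 59)) = √(21317 + 59*293) = √(21317 + 17287) = √38604 = 2*√9651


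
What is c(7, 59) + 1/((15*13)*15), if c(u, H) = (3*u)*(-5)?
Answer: -307124/2925 ≈ -105.00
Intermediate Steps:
c(u, H) = -15*u
c(7, 59) + 1/((15*13)*15) = -15*7 + 1/((15*13)*15) = -105 + 1/(195*15) = -105 + 1/2925 = -307124/2925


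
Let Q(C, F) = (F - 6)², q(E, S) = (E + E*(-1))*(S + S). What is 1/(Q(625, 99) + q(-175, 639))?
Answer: 1/8649 ≈ 0.00011562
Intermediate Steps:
q(E, S) = 0 (q(E, S) = (E - E)*(2*S) = 0*(2*S) = 0)
Q(C, F) = (-6 + F)²
1/(Q(625, 99) + q(-175, 639)) = 1/((-6 + 99)² + 0) = 1/(93² + 0) = 1/(8649 + 0) = 1/8649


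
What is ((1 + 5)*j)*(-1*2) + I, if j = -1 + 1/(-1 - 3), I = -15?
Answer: 0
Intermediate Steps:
j = -5/4 (j = -1 + 1/(-4) = -1 - 1/4 = -5/4 ≈ -1.2500)
((1 + 5)*j)*(-1*2) + I = ((1 + 5)*(-5/4))*(-1*2) - 15 = (6*(-5/4))*(-2) - 15 = -15/2*(-2) - 15 = 15 - 15 = 0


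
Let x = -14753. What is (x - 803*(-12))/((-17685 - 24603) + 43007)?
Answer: -5117/719 ≈ -7.1168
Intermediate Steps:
(x - 803*(-12))/((-17685 - 24603) + 43007) = (-14753 - 803*(-12))/((-17685 - 24603) + 43007) = (-14753 + 9636)/(-42288 + 43007) = -5117/719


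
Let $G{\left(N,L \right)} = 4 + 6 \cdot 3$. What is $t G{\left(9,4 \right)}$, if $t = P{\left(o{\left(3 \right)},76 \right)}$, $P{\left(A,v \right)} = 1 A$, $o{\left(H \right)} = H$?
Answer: $66$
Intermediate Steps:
$P{\left(A,v \right)} = A$
$G{\left(N,L \right)} = 22$ ($G{\left(N,L \right)} = 4 + 18 = 22$)
$t = 3$
$t G{\left(9,4 \right)} = 3 \cdot 22 = 66$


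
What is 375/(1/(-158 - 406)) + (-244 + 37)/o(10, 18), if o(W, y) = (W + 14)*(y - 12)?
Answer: -3384023/16 ≈ -2.1150e+5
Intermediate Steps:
o(W, y) = (-12 + y)*(14 + W) (o(W, y) = (14 + W)*(-12 + y) = (-12 + y)*(14 + W))
375/(1/(-158 - 406)) + (-244 + 37)/o(10, 18) = 375/(1/(-158 - 406)) + (-244 + 37)/(-168 - 12*10 + 14*18 + 10*18) = 375/(1/(-564)) - 207/(-168 - 120 + 252 + 180) = 375/(-1/564) - 207/144 = 375*(-564) - 207*1/144 = -211500 - 23/16 = -3384023/16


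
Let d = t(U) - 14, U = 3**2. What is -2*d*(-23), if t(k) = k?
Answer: -230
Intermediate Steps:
U = 9
d = -5 (d = 9 - 14 = -5)
-2*d*(-23) = -2*(-5)*(-23) = 10*(-23) = -230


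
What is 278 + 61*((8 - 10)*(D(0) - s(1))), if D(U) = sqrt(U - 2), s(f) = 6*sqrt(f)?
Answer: 1010 - 122*I*sqrt(2) ≈ 1010.0 - 172.53*I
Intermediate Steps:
D(U) = sqrt(-2 + U)
278 + 61*((8 - 10)*(D(0) - s(1))) = 278 + 61*((8 - 10)*(sqrt(-2 + 0) - 6*sqrt(1))) = 278 + 61*(-2*(sqrt(-2) - 6)) = 278 + 61*(-2*(I*sqrt(2) - 1*6)) = 278 + 61*(-2*(I*sqrt(2) - 6)) = 278 + 61*(-2*(-6 + I*sqrt(2))) = 278 + 61*(12 - 2*I*sqrt(2)) = 278 + (732 - 122*I*sqrt(2)) = 1010 - 122*I*sqrt(2)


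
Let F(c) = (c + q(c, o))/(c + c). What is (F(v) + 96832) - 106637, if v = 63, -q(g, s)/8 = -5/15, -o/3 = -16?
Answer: -3706093/378 ≈ -9804.5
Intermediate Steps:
o = 48 (o = -3*(-16) = 48)
q(g, s) = 8/3 (q(g, s) = -(-40)/15 = -8*(-⅓) = 8/3)
F(c) = (8/3 + c)/(2*c) (F(c) = (c + 8/3)/(c + c) = (8/3 + c)/((2*c)) = (8/3 + c)*(1/(2*c)) = (8/3 + c)/(2*c))
(F(v) + 96832) - 106637 = ((⅙)*(8 + 3*63)/63 + 96832) - 106637 = ((⅙)*(1/63)*(8 + 189) + 96832) - 106637 = ((⅙)*(1/63)*197 + 96832) - 106637 = (197/378 + 96832) - 106637 = 36602693/378 - 106637 = -3706093/378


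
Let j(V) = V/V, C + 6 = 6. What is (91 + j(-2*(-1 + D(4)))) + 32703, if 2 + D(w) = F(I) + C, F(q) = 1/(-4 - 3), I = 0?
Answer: 32795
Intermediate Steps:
F(q) = -⅐ (F(q) = 1/(-7) = -⅐)
C = 0 (C = -6 + 6 = 0)
D(w) = -15/7 (D(w) = -2 + (-⅐ + 0) = -2 - ⅐ = -15/7)
j(V) = 1
(91 + j(-2*(-1 + D(4)))) + 32703 = (91 + 1) + 32703 = 92 + 32703 = 32795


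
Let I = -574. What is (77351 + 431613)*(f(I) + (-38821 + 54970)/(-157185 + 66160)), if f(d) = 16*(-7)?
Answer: -5197005446836/91025 ≈ -5.7094e+7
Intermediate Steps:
f(d) = -112
(77351 + 431613)*(f(I) + (-38821 + 54970)/(-157185 + 66160)) = (77351 + 431613)*(-112 + (-38821 + 54970)/(-157185 + 66160)) = 508964*(-112 + 16149/(-91025)) = 508964*(-112 + 16149*(-1/91025)) = 508964*(-112 - 16149/91025) = 508964*(-10210949/91025) = -5197005446836/91025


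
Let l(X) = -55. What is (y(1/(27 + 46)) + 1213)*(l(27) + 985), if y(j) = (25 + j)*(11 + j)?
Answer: 7376928330/5329 ≈ 1.3843e+6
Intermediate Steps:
y(j) = (11 + j)*(25 + j)
(y(1/(27 + 46)) + 1213)*(l(27) + 985) = ((275 + (1/(27 + 46))² + 36/(27 + 46)) + 1213)*(-55 + 985) = ((275 + (1/73)² + 36/73) + 1213)*930 = ((275 + (1/73)² + 36*(1/73)) + 1213)*930 = ((275 + 1/5329 + 36/73) + 1213)*930 = (1468104/5329 + 1213)*930 = (7932181/5329)*930 = 7376928330/5329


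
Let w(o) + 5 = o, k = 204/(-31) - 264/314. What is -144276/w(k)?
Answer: 702191292/60455 ≈ 11615.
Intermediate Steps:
k = -36120/4867 (k = 204*(-1/31) - 264*1/314 = -204/31 - 132/157 = -36120/4867 ≈ -7.4214)
w(o) = -5 + o
-144276/w(k) = -144276/(-5 - 36120/4867) = -144276/(-60455/4867) = -144276*(-4867/60455) = 702191292/60455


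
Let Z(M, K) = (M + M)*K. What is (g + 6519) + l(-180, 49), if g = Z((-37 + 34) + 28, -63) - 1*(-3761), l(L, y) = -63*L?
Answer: 18470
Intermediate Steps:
Z(M, K) = 2*K*M (Z(M, K) = (2*M)*K = 2*K*M)
g = 611 (g = 2*(-63)*((-37 + 34) + 28) - 1*(-3761) = 2*(-63)*(-3 + 28) + 3761 = 2*(-63)*25 + 3761 = -3150 + 3761 = 611)
(g + 6519) + l(-180, 49) = (611 + 6519) - 63*(-180) = 7130 + 11340 = 18470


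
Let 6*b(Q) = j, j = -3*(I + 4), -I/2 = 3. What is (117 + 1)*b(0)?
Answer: 118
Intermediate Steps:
I = -6 (I = -2*3 = -6)
j = 6 (j = -3*(-6 + 4) = -3*(-2) = 6)
b(Q) = 1 (b(Q) = (⅙)*6 = 1)
(117 + 1)*b(0) = (117 + 1)*1 = 118*1 = 118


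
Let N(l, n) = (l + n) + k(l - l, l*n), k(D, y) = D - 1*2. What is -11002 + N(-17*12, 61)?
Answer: -11147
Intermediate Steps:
k(D, y) = -2 + D (k(D, y) = D - 2 = -2 + D)
N(l, n) = -2 + l + n (N(l, n) = (l + n) + (-2 + (l - l)) = (l + n) + (-2 + 0) = (l + n) - 2 = -2 + l + n)
-11002 + N(-17*12, 61) = -11002 + (-2 - 17*12 + 61) = -11002 + (-2 - 204 + 61) = -11002 - 145 = -11147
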